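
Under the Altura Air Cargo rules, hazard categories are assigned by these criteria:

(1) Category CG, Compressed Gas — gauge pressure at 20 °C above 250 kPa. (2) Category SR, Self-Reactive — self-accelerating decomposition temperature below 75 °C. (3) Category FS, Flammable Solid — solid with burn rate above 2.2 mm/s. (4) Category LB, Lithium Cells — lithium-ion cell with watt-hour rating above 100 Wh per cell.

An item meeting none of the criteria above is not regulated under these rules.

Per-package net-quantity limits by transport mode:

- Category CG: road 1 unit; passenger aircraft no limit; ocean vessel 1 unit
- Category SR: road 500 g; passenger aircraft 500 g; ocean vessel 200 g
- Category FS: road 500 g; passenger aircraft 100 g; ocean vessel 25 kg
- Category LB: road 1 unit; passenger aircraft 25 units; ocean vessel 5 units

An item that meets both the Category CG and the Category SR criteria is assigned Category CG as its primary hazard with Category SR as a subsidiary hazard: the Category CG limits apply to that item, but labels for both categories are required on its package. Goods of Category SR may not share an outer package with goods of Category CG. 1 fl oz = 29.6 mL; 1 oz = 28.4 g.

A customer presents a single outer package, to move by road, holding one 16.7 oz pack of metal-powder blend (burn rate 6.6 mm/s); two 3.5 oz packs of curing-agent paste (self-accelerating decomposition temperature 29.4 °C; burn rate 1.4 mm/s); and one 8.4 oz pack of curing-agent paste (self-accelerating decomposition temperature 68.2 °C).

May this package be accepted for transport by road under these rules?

Metal-powder blend: burn rate 6.6 mm/s > 2.2 mm/s → Category FS (Flammable Solid).
Self-accelerating decomposition temperature 29.4 °C meets the Category SR criterion (Self-Reactive), so the curing-agent paste is Category SR.
With self-accelerating decomposition temperature 68.2 °C (< 75 °C), the curing-agent paste falls in Category SR.
Total Category SR: (two 3.5 oz packs = 198.8 g) + (one 8.4 oz pack = 238.56 g) = 437.36 g.
437.36 g is within the road limit of 500 g for Category SR.
Category FS quantity: one 16.7 oz pack = 474.28 g.
That is within the Category FS road limit of 500 g.
The segregation rule (Category SR with Category CG) does not apply to Category SR with Category FS.
Every hazard category is within its road limit and no segregation rule is violated.

Yes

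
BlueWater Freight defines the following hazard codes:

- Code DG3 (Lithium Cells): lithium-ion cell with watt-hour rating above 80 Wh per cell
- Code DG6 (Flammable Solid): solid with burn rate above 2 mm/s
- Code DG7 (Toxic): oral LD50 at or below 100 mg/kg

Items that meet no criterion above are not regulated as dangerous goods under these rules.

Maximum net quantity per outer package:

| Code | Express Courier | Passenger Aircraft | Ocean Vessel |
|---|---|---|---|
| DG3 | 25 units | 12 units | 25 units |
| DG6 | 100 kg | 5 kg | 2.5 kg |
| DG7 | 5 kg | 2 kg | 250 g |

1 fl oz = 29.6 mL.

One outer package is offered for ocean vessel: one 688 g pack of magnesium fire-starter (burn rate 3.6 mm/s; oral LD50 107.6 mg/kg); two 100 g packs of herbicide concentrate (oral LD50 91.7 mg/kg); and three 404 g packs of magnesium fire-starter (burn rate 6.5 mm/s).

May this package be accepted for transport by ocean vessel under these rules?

Burn rate 3.6 mm/s meets the Code DG6 criterion (Flammable Solid), so the magnesium fire-starter is Code DG6.
Oral LD50 91.7 mg/kg meets the Code DG7 criterion (Toxic), so the herbicide concentrate is Code DG7.
Magnesium fire-starter: burn rate 6.5 mm/s > 2 mm/s → Code DG6 (Flammable Solid).
Code DG6 net quantity: 688 g + (three 404 g packs = 1.212 kg) = 1.9 kg.
1.9 kg ≤ 2.5 kg (ocean vessel limit, Code DG6) — within limit.
Code DG7 quantity: two 100 g packs = 200 g.
200 g ≤ 250 g (ocean vessel limit, Code DG7) — within limit.
Every hazard code is within its ocean vessel limit and no segregation rule is violated.

Yes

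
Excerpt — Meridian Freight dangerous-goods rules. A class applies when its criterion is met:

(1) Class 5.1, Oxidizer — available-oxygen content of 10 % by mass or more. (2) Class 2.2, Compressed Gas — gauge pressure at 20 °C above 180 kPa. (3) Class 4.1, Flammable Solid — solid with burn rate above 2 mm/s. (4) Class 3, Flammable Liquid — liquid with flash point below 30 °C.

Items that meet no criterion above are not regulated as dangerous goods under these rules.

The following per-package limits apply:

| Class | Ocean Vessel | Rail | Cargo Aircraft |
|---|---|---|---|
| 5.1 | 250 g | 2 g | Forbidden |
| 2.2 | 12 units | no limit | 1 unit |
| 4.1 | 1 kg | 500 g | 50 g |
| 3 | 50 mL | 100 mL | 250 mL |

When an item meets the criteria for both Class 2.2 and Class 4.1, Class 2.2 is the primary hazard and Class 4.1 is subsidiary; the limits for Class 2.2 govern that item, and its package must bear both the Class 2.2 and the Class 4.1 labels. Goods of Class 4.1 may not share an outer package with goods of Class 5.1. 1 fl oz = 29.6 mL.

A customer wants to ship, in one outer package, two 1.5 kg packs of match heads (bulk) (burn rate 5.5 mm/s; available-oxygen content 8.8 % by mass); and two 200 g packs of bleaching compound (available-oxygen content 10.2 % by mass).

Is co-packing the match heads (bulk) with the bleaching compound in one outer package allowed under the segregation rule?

Match heads (bulk): burn rate 5.5 mm/s > 2 mm/s → Class 4.1 (Flammable Solid).
With available-oxygen content 10.2 % by mass (≥ 10 % by mass), the bleaching compound falls in Class 5.1.
Class 4.1 and Class 5.1 may not share an outer package.

No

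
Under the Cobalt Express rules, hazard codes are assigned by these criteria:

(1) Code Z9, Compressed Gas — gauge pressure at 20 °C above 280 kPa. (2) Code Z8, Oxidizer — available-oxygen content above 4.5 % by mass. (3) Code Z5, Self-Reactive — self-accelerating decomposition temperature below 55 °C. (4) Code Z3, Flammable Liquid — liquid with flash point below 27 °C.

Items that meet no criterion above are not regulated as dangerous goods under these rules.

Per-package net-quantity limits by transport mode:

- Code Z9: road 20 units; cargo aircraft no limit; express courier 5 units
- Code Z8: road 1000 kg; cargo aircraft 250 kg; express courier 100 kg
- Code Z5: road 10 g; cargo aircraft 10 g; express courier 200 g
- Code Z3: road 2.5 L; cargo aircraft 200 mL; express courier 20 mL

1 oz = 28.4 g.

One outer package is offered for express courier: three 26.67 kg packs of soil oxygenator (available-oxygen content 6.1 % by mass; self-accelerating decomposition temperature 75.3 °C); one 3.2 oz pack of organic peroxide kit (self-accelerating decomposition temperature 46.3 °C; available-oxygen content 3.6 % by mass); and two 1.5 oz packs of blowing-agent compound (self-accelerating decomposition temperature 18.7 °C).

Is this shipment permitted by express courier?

With available-oxygen content 6.1 % by mass (> 4.5 % by mass), the soil oxygenator falls in Code Z8.
Self-accelerating decomposition temperature 46.3 °C meets the Code Z5 criterion (Self-Reactive), so the organic peroxide kit is Code Z5.
The blowing-agent compound has self-accelerating decomposition temperature 18.7 °C, which is < 55 °C, so it is Code Z5 (Self-Reactive).
Code Z8 quantity: three 26.67 kg packs = 80.01 kg.
That is within the Code Z8 express courier limit of 100 kg.
Code Z5 net quantity: (one 3.2 oz pack = 90.88 g) + (two 1.5 oz packs = 85.2 g) = 176.08 g.
176.08 g ≤ 200 g (express courier limit, Code Z5) — within limit.
Every hazard code is within its express courier limit and no segregation rule is violated.

Yes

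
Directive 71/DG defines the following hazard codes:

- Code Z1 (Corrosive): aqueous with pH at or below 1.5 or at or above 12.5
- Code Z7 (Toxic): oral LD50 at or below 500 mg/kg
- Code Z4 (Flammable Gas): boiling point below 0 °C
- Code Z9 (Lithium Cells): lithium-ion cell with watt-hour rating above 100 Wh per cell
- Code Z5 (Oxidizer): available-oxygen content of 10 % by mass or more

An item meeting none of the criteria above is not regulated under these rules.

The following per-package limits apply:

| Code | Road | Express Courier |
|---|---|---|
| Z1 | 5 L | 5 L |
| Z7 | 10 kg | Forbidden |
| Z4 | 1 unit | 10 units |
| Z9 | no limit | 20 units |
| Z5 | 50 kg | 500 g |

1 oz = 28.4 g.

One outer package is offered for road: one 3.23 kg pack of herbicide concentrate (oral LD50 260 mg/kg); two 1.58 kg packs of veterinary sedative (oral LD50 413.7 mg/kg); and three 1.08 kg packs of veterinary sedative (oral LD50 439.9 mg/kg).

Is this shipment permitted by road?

Oral LD50 260 mg/kg meets the Code Z7 criterion (Toxic), so the herbicide concentrate is Code Z7.
The veterinary sedative has oral LD50 413.7 mg/kg, which is ≤ 500 mg/kg, so it is Code Z7 (Toxic).
Veterinary sedative: oral LD50 439.9 mg/kg ≤ 500 mg/kg → Code Z7 (Toxic).
Total Code Z7: 3.23 kg + (two 1.58 kg packs = 3.16 kg) + (three 1.08 kg packs = 3.24 kg) = 9.63 kg.
That is within the Code Z7 road limit of 10 kg.

Yes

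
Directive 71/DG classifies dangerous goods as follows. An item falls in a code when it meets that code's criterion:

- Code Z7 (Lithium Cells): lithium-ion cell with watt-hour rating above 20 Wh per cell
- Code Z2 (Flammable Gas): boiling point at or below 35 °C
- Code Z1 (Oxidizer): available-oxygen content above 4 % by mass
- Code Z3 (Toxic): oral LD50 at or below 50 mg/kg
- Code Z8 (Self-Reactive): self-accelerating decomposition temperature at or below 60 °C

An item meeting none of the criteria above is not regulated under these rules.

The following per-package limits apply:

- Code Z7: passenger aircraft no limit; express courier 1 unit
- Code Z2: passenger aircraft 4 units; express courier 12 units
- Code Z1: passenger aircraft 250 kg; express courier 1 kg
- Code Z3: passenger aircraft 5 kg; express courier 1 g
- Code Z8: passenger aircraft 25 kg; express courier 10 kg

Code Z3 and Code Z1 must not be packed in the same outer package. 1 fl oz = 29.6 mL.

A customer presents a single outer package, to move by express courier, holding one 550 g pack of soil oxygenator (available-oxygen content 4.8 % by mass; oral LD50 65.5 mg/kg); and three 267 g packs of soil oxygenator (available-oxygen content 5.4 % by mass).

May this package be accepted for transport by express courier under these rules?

Available-oxygen content 4.8 % by mass meets the Code Z1 criterion (Oxidizer), so the soil oxygenator is Code Z1.
Soil oxygenator: available-oxygen content 5.4 % by mass > 4 % by mass → Code Z1 (Oxidizer).
Code Z1 net quantity: 550 g + (three 267 g packs = 801 g) = 1.351 kg.
1.351 kg exceeds the express courier limit of 1 kg for Code Z1.

No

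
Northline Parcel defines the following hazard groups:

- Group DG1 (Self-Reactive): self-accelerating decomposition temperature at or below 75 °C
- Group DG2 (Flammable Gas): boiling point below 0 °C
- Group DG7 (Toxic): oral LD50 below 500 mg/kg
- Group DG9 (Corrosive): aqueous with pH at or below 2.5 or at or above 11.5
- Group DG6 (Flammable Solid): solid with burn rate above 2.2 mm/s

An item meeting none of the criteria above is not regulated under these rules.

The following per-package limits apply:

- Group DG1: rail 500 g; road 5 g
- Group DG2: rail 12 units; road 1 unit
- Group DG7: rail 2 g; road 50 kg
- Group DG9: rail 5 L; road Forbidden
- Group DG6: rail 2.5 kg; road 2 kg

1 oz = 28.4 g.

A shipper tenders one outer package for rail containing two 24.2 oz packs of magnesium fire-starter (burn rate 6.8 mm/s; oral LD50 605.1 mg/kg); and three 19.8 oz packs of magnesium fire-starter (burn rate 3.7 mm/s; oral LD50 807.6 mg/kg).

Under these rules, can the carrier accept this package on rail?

The magnesium fire-starter has burn rate 6.8 mm/s, which is > 2.2 mm/s, so it is Group DG6 (Flammable Solid).
With burn rate 3.7 mm/s (> 2.2 mm/s), the magnesium fire-starter falls in Group DG6.
Total Group DG6: (two 24.2 oz packs = 1374.56 g) + (three 19.8 oz packs = 1686.96 g) = 3061.52 g.
3061.52 g > 2.5 kg (rail limit, Group DG6) — over the limit.

No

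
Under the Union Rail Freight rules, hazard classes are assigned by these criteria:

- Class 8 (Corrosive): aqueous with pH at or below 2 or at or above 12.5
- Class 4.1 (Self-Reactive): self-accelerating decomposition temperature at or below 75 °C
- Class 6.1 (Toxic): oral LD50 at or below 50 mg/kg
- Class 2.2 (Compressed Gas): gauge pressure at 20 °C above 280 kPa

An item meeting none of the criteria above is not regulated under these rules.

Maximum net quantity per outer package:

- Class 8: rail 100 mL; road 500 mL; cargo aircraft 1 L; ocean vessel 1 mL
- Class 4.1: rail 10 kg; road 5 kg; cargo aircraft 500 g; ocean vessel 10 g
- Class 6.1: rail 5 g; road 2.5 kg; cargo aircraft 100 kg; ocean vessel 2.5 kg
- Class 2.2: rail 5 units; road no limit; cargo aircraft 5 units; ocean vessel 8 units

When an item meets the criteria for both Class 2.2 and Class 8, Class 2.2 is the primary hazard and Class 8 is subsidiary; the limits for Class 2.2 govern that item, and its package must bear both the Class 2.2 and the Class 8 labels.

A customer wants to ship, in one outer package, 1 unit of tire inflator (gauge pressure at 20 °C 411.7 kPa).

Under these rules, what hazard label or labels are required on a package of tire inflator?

Class 2.2

The tire inflator has gauge pressure at 20 °C 411.7 kPa, which is > 280 kPa, so it is Class 2.2 (Compressed Gas).
Only the Class 2.2 label is required.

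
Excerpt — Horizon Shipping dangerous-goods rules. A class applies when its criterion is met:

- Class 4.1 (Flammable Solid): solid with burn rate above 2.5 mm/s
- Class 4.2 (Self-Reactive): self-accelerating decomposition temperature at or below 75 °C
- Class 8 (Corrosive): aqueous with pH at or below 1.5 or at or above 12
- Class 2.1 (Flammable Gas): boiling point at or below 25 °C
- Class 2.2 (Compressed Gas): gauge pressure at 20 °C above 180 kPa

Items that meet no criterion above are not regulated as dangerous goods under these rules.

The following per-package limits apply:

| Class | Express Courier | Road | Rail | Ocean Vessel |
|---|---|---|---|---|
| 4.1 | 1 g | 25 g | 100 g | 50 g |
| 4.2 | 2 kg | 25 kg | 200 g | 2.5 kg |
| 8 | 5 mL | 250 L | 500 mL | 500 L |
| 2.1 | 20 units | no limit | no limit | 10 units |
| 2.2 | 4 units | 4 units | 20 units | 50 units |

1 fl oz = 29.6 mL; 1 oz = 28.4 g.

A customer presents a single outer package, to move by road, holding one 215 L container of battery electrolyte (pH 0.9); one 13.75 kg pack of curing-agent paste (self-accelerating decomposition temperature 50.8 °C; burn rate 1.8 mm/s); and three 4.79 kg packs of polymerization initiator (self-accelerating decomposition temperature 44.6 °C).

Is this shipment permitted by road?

The battery electrolyte has pH 0.9, which is ≤ 1.5, so it is Class 8 (Corrosive).
With self-accelerating decomposition temperature 50.8 °C (≤ 75 °C), the curing-agent paste falls in Class 4.2.
Self-accelerating decomposition temperature 44.6 °C meets the Class 4.2 criterion (Self-Reactive), so the polymerization initiator is Class 4.2.
Total Class 4.2: 13.75 kg + (three 4.79 kg packs = 14.37 kg) = 28.12 kg.
28.12 kg > 25 kg (road limit, Class 4.2) — over the limit.
Class 8 quantity: 215 L.
215 L ≤ 250 L (road limit, Class 8) — within limit.

No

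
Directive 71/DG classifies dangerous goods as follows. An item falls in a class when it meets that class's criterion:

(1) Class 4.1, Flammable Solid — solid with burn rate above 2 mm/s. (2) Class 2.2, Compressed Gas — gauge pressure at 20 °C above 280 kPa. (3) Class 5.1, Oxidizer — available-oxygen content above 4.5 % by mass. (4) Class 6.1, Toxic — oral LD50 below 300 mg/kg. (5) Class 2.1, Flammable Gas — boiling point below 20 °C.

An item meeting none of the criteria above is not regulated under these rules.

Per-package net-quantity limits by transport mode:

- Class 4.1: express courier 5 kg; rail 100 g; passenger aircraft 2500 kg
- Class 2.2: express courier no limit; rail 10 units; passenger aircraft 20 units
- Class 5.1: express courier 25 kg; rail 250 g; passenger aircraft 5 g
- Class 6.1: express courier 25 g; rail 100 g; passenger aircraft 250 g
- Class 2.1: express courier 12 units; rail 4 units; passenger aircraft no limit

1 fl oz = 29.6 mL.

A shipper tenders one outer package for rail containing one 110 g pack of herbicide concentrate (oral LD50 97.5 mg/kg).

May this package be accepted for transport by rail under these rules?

With oral LD50 97.5 mg/kg (< 300 mg/kg), the herbicide concentrate falls in Class 6.1.
Class 6.1 quantity: 110 g.
That exceeds the Class 6.1 rail limit of 100 g.

No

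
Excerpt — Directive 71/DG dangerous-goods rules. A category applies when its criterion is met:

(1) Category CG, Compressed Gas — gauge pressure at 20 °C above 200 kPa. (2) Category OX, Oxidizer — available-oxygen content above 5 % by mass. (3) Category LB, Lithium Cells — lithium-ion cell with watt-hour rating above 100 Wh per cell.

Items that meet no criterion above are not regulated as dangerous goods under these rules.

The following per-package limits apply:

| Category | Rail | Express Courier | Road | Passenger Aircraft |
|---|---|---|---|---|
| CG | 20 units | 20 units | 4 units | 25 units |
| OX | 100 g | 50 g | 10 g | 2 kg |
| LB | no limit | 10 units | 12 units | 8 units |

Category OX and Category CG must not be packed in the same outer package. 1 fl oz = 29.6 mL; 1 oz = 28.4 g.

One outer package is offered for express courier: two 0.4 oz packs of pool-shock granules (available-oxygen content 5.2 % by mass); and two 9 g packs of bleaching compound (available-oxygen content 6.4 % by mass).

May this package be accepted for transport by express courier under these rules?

With available-oxygen content 5.2 % by mass (> 5 % by mass), the pool-shock granules fall in Category OX.
The bleaching compound has available-oxygen content 6.4 % by mass, which is > 5 % by mass, so it is Category OX (Oxidizer).
Total Category OX: (two 0.4 oz packs = 22.72 g) + (two 9 g packs = 18 g) = 40.72 g.
40.72 g ≤ 50 g (express courier limit, Category OX) — within limit.

Yes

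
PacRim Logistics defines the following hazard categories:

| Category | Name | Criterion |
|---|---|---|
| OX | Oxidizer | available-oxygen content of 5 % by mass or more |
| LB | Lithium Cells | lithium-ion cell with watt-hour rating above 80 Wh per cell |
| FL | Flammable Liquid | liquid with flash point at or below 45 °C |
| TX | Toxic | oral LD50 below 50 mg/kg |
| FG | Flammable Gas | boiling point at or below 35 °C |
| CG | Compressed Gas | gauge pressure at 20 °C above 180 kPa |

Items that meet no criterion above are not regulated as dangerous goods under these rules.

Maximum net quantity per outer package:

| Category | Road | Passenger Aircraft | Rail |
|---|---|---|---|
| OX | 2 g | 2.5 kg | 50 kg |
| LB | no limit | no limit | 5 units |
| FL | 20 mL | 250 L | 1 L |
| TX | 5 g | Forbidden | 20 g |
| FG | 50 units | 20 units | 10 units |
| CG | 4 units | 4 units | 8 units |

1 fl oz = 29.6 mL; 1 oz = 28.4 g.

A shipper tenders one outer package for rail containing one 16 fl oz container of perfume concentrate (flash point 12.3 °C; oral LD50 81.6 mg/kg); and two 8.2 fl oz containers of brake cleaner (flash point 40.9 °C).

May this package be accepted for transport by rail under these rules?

Yes

Perfume concentrate: flash point 12.3 °C ≤ 45 °C → Category FL (Flammable Liquid).
Brake cleaner: flash point 40.9 °C ≤ 45 °C → Category FL (Flammable Liquid).
Total Category FL: (one 16 fl oz container = 473.6 mL) + (two 8.2 fl oz containers = 485.44 mL) = 959.04 mL.
959.04 mL ≤ 1 L (rail limit, Category FL) — within limit.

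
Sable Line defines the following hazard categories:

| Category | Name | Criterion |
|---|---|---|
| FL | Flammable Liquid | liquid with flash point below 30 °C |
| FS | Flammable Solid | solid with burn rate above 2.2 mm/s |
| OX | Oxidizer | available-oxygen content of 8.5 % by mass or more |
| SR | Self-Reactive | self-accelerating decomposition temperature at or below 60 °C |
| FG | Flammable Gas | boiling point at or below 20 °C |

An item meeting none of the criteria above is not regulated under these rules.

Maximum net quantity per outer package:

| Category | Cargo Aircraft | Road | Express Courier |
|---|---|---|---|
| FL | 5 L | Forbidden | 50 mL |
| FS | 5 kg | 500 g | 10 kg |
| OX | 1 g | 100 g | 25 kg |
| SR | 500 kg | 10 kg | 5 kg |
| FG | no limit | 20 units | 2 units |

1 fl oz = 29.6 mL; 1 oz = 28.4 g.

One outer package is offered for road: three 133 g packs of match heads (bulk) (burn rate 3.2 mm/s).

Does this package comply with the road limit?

With burn rate 3.2 mm/s (> 2.2 mm/s), the match heads (bulk) fall in Category FS.
Category FS quantity: three 133 g packs = 399 g.
399 g ≤ 500 g (road limit, Category FS) — within limit.

Yes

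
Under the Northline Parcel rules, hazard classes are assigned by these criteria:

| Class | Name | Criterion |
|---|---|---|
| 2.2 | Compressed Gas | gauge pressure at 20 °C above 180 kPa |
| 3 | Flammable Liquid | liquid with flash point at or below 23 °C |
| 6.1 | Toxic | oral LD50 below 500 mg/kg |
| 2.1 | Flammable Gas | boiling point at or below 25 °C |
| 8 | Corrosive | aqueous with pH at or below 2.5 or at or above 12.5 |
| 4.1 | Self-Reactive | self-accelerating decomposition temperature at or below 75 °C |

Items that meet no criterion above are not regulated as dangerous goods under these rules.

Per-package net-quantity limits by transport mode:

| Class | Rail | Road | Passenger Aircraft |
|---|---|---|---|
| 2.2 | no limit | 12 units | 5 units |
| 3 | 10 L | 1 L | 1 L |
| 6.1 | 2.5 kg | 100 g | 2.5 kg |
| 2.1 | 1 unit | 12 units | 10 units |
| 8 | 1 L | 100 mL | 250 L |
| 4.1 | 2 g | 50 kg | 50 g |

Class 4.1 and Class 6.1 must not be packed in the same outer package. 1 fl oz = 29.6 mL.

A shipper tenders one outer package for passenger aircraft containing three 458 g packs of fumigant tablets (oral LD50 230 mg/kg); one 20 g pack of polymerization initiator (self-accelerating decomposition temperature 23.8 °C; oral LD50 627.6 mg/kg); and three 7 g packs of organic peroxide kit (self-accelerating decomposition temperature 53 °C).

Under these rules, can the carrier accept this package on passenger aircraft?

The fumigant tablets have oral LD50 230 mg/kg, which is < 500 mg/kg, so they are Class 6.1 (Toxic).
With self-accelerating decomposition temperature 23.8 °C (≤ 75 °C), the polymerization initiator falls in Class 4.1.
With self-accelerating decomposition temperature 53 °C (≤ 75 °C), the organic peroxide kit falls in Class 4.1.
Total Class 4.1: 20 g + (three 7 g packs = 21 g) = 41 g.
41 g ≤ 50 g (passenger aircraft limit, Class 4.1) — within limit.
Class 6.1 quantity: three 458 g packs = 1.374 kg.
1.374 kg is within the passenger aircraft limit of 2.5 kg for Class 6.1.
Class 4.1 and Class 6.1 may not share an outer package.

No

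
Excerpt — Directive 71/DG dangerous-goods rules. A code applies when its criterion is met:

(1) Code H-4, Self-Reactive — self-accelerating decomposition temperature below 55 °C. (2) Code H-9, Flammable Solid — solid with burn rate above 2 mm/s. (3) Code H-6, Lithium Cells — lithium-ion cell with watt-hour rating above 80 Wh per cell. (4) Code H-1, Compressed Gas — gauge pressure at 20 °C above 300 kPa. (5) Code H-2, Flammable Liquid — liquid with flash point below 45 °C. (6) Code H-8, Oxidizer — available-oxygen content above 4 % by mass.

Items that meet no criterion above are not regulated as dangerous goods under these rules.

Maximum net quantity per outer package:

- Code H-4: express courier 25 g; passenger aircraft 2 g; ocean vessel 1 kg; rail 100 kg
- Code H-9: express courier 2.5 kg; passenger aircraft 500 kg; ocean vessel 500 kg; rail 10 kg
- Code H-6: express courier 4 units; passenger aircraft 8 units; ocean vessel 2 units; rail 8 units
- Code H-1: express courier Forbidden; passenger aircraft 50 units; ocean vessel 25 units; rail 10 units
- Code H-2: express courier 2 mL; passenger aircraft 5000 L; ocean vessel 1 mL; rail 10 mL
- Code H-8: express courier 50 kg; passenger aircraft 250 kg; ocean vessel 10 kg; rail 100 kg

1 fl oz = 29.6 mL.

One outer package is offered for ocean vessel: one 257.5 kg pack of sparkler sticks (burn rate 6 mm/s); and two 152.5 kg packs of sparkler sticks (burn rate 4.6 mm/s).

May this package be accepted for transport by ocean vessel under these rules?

No

Burn rate 6 mm/s meets the Code H-9 criterion (Flammable Solid), so the sparkler sticks are Code H-9.
Sparkler sticks: burn rate 4.6 mm/s > 2 mm/s → Code H-9 (Flammable Solid).
Total Code H-9: 257.5 kg + (two 152.5 kg packs = 305 kg) = 562.5 kg.
That exceeds the Code H-9 ocean vessel limit of 500 kg.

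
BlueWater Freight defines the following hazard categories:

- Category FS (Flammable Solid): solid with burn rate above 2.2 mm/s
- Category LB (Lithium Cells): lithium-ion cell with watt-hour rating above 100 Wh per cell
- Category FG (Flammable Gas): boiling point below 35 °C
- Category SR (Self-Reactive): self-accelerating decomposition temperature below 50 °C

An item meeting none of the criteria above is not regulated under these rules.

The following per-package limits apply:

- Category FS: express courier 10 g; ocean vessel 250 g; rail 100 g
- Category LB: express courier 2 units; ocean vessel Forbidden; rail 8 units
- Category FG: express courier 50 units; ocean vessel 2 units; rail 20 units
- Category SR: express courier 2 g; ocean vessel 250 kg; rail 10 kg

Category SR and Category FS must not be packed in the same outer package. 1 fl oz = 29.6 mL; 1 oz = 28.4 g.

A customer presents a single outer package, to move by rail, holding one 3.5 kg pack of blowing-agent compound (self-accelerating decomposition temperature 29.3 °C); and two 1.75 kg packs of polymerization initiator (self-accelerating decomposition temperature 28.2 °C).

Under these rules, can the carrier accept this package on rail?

The blowing-agent compound has self-accelerating decomposition temperature 29.3 °C, which is < 50 °C, so it is Category SR (Self-Reactive).
Self-accelerating decomposition temperature 28.2 °C meets the Category SR criterion (Self-Reactive), so the polymerization initiator is Category SR.
Category SR net quantity: 3.5 kg + (two 1.75 kg packs = 3.5 kg) = 7 kg.
That is within the Category SR rail limit of 10 kg.

Yes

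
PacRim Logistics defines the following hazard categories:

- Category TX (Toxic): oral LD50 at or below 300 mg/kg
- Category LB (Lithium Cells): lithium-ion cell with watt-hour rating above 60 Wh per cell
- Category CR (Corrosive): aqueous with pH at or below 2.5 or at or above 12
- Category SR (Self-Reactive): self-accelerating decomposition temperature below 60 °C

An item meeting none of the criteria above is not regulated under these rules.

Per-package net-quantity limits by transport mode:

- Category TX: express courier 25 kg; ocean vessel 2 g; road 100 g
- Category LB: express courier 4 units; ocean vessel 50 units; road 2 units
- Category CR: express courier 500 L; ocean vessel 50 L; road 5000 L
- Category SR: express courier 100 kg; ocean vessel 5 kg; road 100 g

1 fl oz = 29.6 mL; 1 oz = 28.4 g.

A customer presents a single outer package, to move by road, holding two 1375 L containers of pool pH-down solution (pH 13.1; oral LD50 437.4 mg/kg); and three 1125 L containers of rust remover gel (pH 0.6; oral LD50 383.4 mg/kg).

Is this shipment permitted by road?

No

Pool pH-down solution: pH 13.1 ≥ 12 → Category CR (Corrosive).
pH 0.6 meets the Category CR criterion (Corrosive), so the rust remover gel is Category CR.
Total Category CR: (two 1375 L containers = 2750 L) + (three 1125 L containers = 3375 L) = 6125 L.
That exceeds the Category CR road limit of 5000 L.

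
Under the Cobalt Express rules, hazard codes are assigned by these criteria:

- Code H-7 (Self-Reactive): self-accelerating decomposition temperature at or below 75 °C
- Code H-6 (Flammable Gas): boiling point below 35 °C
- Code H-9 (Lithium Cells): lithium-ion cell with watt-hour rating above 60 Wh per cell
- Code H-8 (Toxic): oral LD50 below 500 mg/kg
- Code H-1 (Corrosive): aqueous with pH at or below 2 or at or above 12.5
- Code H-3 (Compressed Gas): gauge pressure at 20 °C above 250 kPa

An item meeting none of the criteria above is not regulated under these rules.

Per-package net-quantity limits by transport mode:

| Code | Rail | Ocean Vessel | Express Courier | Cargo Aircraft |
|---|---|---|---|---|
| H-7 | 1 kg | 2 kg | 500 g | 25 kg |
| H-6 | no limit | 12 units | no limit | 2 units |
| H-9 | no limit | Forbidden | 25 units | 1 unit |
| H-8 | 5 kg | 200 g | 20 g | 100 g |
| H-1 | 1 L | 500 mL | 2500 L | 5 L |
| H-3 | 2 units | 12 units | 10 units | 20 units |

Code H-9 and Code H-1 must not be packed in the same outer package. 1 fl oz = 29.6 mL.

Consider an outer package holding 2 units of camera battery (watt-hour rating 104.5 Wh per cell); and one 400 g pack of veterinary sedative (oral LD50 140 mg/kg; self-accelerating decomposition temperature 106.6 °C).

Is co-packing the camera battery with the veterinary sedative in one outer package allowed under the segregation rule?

The camera battery has watt-hour rating 104.5 Wh per cell, which is > 60 Wh per cell, so it is Code H-9 (Lithium Cells).
The veterinary sedative has oral LD50 140 mg/kg, which is < 500 mg/kg, so it is Code H-8 (Toxic).
No segregation rule bars Code H-9 with Code H-8.

Yes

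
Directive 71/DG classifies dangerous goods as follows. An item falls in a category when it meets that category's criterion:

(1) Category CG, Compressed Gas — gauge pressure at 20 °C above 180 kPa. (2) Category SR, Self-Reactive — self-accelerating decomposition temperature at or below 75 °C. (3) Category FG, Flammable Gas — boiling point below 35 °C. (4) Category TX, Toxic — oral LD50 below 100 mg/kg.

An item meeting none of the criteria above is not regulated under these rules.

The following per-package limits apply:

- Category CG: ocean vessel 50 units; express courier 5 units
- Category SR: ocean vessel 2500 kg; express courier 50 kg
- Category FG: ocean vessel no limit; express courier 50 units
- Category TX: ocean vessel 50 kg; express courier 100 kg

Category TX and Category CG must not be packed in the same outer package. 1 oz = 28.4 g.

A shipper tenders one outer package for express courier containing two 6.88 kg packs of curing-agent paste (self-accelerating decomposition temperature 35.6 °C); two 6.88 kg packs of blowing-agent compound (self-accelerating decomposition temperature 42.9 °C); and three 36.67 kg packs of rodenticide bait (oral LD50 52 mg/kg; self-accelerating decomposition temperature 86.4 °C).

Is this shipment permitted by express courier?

Curing-agent paste: self-accelerating decomposition temperature 35.6 °C ≤ 75 °C → Category SR (Self-Reactive).
The blowing-agent compound has self-accelerating decomposition temperature 42.9 °C, which is ≤ 75 °C, so it is Category SR (Self-Reactive).
The rodenticide bait has oral LD50 52 mg/kg, which is < 100 mg/kg, so it is Category TX (Toxic).
Category TX quantity: three 36.67 kg packs = 110.01 kg.
That exceeds the Category TX express courier limit of 100 kg.
Total Category SR: (two 6.88 kg packs = 13.76 kg) + (two 6.88 kg packs = 13.76 kg) = 27.52 kg.
27.52 kg ≤ 50 kg (express courier limit, Category SR) — within limit.
The segregation rule (Category TX with Category CG) does not apply to Category TX with Category SR.

No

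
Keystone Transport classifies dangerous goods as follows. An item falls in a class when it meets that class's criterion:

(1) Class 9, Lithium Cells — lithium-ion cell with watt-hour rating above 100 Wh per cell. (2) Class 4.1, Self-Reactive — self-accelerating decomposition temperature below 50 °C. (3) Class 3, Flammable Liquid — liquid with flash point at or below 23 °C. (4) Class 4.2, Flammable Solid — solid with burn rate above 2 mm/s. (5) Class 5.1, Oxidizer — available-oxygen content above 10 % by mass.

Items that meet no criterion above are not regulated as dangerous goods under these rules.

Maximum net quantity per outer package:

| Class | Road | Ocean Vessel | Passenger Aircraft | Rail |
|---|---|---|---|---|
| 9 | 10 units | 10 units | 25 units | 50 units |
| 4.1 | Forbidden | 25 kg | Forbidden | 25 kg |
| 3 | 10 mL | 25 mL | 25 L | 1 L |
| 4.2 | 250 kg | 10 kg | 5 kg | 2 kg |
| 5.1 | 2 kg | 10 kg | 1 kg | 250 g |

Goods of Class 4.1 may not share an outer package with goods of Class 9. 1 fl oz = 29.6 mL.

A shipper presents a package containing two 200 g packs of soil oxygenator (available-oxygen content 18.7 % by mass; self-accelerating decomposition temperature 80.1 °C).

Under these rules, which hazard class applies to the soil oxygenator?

The soil oxygenator has available-oxygen content 18.7 % by mass, which is > 10 % by mass, so it is Class 5.1 (Oxidizer).

Class 5.1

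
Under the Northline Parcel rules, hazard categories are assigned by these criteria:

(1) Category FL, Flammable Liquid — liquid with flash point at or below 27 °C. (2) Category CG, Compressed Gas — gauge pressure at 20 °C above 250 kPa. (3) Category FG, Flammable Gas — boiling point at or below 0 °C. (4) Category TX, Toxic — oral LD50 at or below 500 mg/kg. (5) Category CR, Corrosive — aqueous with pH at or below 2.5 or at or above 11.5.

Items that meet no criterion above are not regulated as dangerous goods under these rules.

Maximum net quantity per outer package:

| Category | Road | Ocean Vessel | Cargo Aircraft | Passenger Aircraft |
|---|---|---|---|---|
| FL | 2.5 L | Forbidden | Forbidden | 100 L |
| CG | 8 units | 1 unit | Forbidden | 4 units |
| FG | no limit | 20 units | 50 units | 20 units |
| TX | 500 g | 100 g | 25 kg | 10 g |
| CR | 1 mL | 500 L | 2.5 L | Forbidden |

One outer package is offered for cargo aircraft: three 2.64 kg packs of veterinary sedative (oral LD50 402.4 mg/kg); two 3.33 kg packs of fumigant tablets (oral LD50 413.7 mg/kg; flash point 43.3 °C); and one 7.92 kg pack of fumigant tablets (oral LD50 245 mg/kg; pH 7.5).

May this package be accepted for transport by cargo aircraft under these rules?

Yes

With oral LD50 402.4 mg/kg (≤ 500 mg/kg), the veterinary sedative falls in Category TX.
The fumigant tablets have oral LD50 413.7 mg/kg, which is ≤ 500 mg/kg, so they are Category TX (Toxic).
Oral LD50 245 mg/kg meets the Category TX criterion (Toxic), so the fumigant tablets are Category TX.
Total Category TX: (three 2.64 kg packs = 7.92 kg) + (two 3.33 kg packs = 6.66 kg) + 7.92 kg = 22.5 kg.
That is within the Category TX cargo aircraft limit of 25 kg.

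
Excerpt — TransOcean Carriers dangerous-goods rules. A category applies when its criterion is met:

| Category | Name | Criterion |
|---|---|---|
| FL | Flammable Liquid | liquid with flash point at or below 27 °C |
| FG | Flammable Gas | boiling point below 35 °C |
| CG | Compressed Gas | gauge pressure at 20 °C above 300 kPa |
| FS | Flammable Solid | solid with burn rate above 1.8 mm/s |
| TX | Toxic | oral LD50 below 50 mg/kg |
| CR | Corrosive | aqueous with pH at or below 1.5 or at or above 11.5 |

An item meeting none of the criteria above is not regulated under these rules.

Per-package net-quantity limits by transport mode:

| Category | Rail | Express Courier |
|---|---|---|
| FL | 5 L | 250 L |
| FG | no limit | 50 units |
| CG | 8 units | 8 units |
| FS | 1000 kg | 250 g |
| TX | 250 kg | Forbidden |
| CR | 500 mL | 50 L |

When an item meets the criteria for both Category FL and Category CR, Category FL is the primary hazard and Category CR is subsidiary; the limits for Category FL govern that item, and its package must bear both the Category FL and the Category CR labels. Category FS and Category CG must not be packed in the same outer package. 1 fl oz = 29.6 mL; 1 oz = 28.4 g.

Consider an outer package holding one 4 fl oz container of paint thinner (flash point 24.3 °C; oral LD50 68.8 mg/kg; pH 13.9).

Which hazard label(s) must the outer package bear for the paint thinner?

Paint thinner: flash point 24.3 °C ≤ 27 °C → Category FL (Flammable Liquid).
The paint thinner has pH 13.9, which is ≥ 11.5, so it is Category CR (Corrosive).
By the precedence rule Category FL is primary and Category CR is subsidiary, and that rule requires both labels on the package.

Category CR and FL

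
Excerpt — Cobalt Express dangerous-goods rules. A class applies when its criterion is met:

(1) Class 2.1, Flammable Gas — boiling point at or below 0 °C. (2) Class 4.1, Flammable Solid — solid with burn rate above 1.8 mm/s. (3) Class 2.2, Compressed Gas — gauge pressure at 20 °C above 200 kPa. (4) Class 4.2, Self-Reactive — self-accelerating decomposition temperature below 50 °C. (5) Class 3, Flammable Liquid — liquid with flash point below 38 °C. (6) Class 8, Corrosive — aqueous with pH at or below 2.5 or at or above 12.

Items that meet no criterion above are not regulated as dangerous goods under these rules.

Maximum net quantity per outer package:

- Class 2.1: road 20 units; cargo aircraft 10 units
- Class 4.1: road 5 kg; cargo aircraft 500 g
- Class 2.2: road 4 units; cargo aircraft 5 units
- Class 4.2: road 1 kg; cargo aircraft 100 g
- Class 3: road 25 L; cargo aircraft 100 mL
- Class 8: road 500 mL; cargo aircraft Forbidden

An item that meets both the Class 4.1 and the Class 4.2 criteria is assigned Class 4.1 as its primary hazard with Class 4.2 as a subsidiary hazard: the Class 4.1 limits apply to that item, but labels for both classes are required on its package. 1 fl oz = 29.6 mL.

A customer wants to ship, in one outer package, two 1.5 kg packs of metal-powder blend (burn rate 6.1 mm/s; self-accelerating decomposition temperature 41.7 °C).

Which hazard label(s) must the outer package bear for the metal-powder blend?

Class 4.1 and 4.2

Burn rate 6.1 mm/s meets the Class 4.1 criterion (Flammable Solid), so the metal-powder blend is Class 4.1.
Self-accelerating decomposition temperature 41.7 °C meets the Class 4.2 criterion (Self-Reactive), so the metal-powder blend is Class 4.2.
By the precedence rule Class 4.1 is primary and Class 4.2 is subsidiary, and that rule requires both labels on the package.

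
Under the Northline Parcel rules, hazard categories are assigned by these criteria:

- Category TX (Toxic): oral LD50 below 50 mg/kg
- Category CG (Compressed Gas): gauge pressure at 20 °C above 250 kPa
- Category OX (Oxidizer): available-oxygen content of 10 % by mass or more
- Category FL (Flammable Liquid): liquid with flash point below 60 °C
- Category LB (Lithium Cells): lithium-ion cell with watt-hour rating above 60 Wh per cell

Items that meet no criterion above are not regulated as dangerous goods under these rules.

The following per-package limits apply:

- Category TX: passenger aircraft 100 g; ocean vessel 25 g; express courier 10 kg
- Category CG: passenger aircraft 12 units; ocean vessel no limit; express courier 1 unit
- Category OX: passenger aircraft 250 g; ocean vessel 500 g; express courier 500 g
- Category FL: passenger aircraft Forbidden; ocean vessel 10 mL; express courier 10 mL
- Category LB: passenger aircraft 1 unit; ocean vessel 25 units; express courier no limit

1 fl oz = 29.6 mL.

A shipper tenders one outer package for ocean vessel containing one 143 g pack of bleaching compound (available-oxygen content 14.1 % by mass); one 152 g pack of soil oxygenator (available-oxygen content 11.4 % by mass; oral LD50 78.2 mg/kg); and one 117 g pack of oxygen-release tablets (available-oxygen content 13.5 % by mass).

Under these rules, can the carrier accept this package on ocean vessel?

Yes

The bleaching compound has available-oxygen content 14.1 % by mass, which is ≥ 10 % by mass, so it is Category OX (Oxidizer).
Soil oxygenator: available-oxygen content 11.4 % by mass ≥ 10 % by mass → Category OX (Oxidizer).
With available-oxygen content 13.5 % by mass (≥ 10 % by mass), the oxygen-release tablets fall in Category OX.
Total Category OX: 143 g + 152 g + 117 g = 412 g.
412 g ≤ 500 g (ocean vessel limit, Category OX) — within limit.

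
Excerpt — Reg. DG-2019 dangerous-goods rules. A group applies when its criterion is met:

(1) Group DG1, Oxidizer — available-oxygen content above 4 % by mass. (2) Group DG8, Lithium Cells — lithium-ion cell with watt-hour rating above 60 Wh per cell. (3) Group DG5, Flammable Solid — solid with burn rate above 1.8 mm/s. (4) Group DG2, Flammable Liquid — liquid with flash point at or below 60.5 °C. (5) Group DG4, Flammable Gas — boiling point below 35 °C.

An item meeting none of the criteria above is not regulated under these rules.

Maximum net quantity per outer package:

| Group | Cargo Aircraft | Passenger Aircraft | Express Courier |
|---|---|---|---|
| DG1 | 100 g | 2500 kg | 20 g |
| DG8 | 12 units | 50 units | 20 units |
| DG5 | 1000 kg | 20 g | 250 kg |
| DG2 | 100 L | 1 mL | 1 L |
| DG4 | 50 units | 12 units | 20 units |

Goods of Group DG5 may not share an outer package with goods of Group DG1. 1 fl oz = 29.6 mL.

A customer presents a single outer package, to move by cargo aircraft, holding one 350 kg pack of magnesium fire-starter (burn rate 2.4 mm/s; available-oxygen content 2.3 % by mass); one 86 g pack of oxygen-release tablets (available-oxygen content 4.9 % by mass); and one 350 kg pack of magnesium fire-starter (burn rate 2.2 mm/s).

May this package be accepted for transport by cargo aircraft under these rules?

No

Magnesium fire-starter: burn rate 2.4 mm/s > 1.8 mm/s → Group DG5 (Flammable Solid).
Oxygen-release tablets: available-oxygen content 4.9 % by mass > 4 % by mass → Group DG1 (Oxidizer).
Burn rate 2.2 mm/s meets the Group DG5 criterion (Flammable Solid), so the magnesium fire-starter is Group DG5.
Group DG5 net quantity: 350 kg + 350 kg = 700 kg.
That is within the Group DG5 cargo aircraft limit of 1000 kg.
Group DG1 quantity: 86 g.
86 g ≤ 100 g (cargo aircraft limit, Group DG1) — within limit.
Group DG5 and Group DG1 may not share an outer package.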